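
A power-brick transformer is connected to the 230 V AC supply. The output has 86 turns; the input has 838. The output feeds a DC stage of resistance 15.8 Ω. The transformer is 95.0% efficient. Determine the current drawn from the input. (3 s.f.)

V_out = 230 × 86/838 = 23.604 V.
I_out = V_out/R = 23.604/15.8 = 1.4939 A.
P_out = V_out I_out = 23.604 × 1.4939 = 35.262 W.
P_in = P_out/η = 35.262/0.950 = 37.118 W.
I_in = P_in/V_in = 37.118/230 = 0.161 A.

I_in ≈ 0.161 A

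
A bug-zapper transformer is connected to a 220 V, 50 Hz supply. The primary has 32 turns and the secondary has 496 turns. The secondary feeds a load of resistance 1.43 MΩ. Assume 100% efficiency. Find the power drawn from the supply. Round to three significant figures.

V_s = V_p × N_s/N_p = 220 × 496/32 = 3410.0 V.
I_s = V_s/R = 3410.0/(1.43×10^6) = 0.0023846 A.
I_p = I_s × N_s/N_p = 0.0023846 × 496/32 = 0.036962 A.
P = V_p I_p = 220 × 0.036962 = 8.13 W.

P ≈ 8.13 W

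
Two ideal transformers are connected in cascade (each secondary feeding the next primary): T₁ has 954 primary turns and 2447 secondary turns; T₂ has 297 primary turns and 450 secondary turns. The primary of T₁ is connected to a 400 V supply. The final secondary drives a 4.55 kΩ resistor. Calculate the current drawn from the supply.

After T₁: V = 400.00 × 2447/954 = 1026.0 V.
After T₂: V = 1026.0 × 450/297 = 1554.5 V.
I_load = 1554.5/4550 = 0.34166 A, so P_out = 1554.5 × 0.34166 = 531.12 W.
All ideal ⇒ P_in = P_out, so I_supply = 531.12/400 = 1.33 A.

I_supply ≈ 1.33 A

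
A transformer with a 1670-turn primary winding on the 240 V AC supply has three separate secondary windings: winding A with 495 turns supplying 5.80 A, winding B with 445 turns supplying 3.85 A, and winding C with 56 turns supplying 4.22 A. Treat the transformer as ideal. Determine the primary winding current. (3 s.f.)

I_p ≈ 2.89 A

V_A = 240 × 495/1670 = 71.138 V; V_B = 240 × 445/1670 = 63.952 V; V_C = 240 × 56/1670 = 8.0479 V.
P_out = V_A I_A + V_B I_B + V_C I_C = 71.138×5.80 + 63.952×3.85 + 8.0479×4.22 = 412.60 + 246.22 + 33.962 = 692.78 W.
Ideal ⇒ P_in = P_out, so I_p = P_out/V_p = 692.78/240 = 2.89 A.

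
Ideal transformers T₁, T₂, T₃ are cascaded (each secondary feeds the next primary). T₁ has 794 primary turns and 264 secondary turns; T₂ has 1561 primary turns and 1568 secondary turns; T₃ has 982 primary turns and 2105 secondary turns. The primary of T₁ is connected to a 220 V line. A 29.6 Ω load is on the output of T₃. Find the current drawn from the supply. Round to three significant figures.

I_supply ≈ 3.81 A

Secondary of T₁: V = 220.00 × 264/794 = 73.149 V.
Secondary of T₂: V = 73.149 × 1568/1561 = 73.477 V.
Secondary of T₃: V = 73.477 × 2105/982 = 157.50 V.
I_load = 157.50/29.6 = 5.3211 A, so P_out = 157.50 × 5.3211 = 838.08 W.
All ideal ⇒ P_in = P_out, so I_supply = 838.08/220 = 3.81 A.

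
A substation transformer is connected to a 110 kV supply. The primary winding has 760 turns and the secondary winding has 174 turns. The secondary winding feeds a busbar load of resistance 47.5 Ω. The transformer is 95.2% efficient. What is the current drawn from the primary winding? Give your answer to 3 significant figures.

V_s = 110000 × 174/760 = 25184 V.
I_s = V_s/R = 25184/47.5 = 530.19 A.
P_out = V_s I_s = 25184 × 530.19 = 1.3353×10^7 W.
P_in = P_out/η = 1.3353×10^7/0.952 = 1.4026×10^7 W.
I_p = P_in/V_p = 1.4026×10^7/110000 = 128 A.

I_p ≈ 128 A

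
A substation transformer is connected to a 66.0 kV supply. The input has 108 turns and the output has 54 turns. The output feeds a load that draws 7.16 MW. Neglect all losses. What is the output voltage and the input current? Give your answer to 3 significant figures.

V_out = V_in × N_out/N_in = 66000 × 54/108 = 33000 V.
I_out = P/V_out = 7.16×10^6/33000 = 216.97 A.
I_in = I_out × N_out/N_in = 216.97 × 54/108 = 108 A.

V_out ≈ 33000 V, I_in ≈ 108 A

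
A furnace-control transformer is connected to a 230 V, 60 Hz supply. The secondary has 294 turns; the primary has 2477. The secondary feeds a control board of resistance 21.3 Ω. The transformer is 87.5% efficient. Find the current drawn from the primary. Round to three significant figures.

I_p ≈ 0.174 A

V_s = 230 × 294/2477 = 27.299 V.
I_s = V_s/R = 27.299/21.3 = 1.2817 A.
P_out = V_s I_s = 27.299 × 1.2817 = 34.988 W.
P_in = P_out/η = 34.988/0.875 = 39.986 W.
I_p = P_in/V_p = 39.986/230 = 0.174 A.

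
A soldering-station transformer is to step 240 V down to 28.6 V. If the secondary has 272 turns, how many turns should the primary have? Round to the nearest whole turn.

N_p/N_s = V_p/V_s, so N_p = 272 × 240/28.6 = 2282.5 ≈ 2283 turns.

N_p = 2283 turns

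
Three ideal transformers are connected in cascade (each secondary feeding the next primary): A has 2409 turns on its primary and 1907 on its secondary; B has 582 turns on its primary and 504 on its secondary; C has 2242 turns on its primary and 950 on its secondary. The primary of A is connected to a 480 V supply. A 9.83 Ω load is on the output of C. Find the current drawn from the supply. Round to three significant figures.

Secondary of A: V = 480.00 × 1907/2409 = 379.98 V.
Secondary of B: V = 379.98 × 504/582 = 329.05 V.
Secondary of C: V = 329.05 × 950/2242 = 139.43 V.
I_load = 139.43/9.83 = 14.184 A, so P_out = 139.43 × 14.184 = 1977.6 W.
All ideal ⇒ P_in = P_out, so I_supply = 1977.6/480 = 4.12 A.

I_supply ≈ 4.12 A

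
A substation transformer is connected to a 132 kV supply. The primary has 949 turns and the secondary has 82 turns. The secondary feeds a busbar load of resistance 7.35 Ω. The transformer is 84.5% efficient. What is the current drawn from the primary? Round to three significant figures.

V_s = 132000 × 82/949 = 11406 V.
I_s = V_s/R = 11406/7.35 = 1551.8 A.
P_out = V_s I_s = 11406 × 1551.8 = 1.7699×10^7 W.
P_in = P_out/η = 1.7699×10^7/0.845 = 2.0946×10^7 W.
I_p = P_in/V_p = 2.0946×10^7/132000 = 159 A.

I_p ≈ 159 A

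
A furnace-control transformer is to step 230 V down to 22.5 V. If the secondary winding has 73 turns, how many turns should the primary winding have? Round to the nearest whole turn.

N_p = 746 turns

N_p/N_s = V_p/V_s, so N_p = 73 × 230/22.5 = 746.2 ≈ 746 turns.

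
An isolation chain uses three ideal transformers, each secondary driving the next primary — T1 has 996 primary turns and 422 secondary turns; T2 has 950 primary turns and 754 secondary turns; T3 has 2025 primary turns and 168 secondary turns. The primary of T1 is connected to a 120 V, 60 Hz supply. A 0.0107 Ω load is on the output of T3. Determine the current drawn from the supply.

Secondary of T1: V = 120.00 × 422/996 = 50.843 V.
Secondary of T2: V = 50.843 × 754/950 = 40.354 V.
Secondary of T3: V = 40.354 × 168/2025 = 3.3479 V.
I_load = 3.3479/0.0107 = 312.88 A, so P_out = 3.3479 × 312.88 = 1047.5 W.
All ideal ⇒ P_in = P_out, so I_supply = 1047.5/120 = 8.73 A.

I_supply ≈ 8.73 A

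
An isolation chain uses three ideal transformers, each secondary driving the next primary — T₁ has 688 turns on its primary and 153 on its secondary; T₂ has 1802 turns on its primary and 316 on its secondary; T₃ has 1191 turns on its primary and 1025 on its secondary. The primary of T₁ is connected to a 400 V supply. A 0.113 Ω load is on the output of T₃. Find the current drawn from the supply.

Secondary of T₁: V = 400.00 × 153/688 = 88.953 V.
Secondary of T₂: V = 88.953 × 316/1802 = 15.599 V.
Secondary of T₃: V = 15.599 × 1025/1191 = 13.425 V.
I_load = 13.425/0.113 = 118.80 A, so P_out = 13.425 × 118.80 = 1594.9 W.
All ideal ⇒ P_in = P_out, so I_supply = 1594.9/400 = 3.99 A.

I_supply ≈ 3.99 A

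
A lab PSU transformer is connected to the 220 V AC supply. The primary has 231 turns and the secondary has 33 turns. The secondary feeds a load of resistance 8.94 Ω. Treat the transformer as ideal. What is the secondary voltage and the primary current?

V_s = V_p × N_s/N_p = 220 × 33/231 = 31.429 V.
I_s = V_s/R = 31.429/8.94 = 3.5155 A.
I_p = I_s × N_s/N_p = 3.5155 × 33/231 = 0.502 A.

V_s ≈ 31.4 V, I_p ≈ 0.502 A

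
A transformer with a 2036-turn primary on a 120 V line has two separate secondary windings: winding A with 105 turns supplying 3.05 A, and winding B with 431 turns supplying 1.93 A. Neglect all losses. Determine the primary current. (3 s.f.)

I_p ≈ 0.566 A

V_A = 120 × 105/2036 = 6.1886 V; V_B = 120 × 431/2036 = 25.403 V.
P_out = V_A I_A + V_B I_B = 6.1886×3.05 + 25.403×1.93 = 18.875 + 49.027 = 67.903 W.
Ideal ⇒ P_in = P_out, so I_p = P_out/V_p = 67.903/120 = 0.566 A.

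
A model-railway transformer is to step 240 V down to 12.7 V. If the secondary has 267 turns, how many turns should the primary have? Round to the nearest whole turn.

N_p/N_s = V_p/V_s, so N_p = 267 × 240/12.7 = 5045.7 ≈ 5046 turns.

N_p = 5046 turns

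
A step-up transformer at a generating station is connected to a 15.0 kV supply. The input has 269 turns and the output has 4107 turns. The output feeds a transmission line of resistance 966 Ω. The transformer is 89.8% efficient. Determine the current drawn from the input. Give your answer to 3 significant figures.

V_out = 15000 × 4107/269 = 229010 V.
I_out = V_out/R = 229010/966 = 237.08 A.
P_out = V_out I_out = 229010 × 237.08 = 5.4294×10^7 W.
P_in = P_out/η = 5.4294×10^7/0.898 = 6.0461×10^7 W.
I_in = P_in/V_in = 6.0461×10^7/15000 = 4030 A.

I_in ≈ 4030 A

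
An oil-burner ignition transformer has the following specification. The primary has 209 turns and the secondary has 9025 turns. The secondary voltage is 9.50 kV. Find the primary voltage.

V_p/V_s = N_p/N_s, so V_p = 9500 × 209/9025 = 220 V.

V_p ≈ 220 V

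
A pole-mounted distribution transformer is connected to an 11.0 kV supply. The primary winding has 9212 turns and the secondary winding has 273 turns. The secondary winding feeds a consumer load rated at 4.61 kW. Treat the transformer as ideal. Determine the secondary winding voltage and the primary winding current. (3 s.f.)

V_s = V_p × N_s/N_p = 11000 × 273/9212 = 325.99 V.
I_s = P/V_s = 4610/325.99 = 14.142 A.
I_p = I_s × N_s/N_p = 14.142 × 273/9212 = 0.419 A.

V_s ≈ 326 V, I_p ≈ 0.419 A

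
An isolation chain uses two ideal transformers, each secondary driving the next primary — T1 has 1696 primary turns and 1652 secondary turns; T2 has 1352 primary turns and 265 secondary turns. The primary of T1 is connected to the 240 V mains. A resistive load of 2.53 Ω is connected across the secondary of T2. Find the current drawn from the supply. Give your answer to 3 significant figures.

I_supply ≈ 3.46 A

Secondary of T1: V = 240.00 × 1652/1696 = 233.77 V.
Secondary of T2: V = 233.77 × 265/1352 = 45.821 V.
I_load = 45.821/2.53 = 18.111 A, so P_out = 45.821 × 18.111 = 829.87 W.
All ideal ⇒ P_in = P_out, so I_supply = 829.87/240 = 3.46 A.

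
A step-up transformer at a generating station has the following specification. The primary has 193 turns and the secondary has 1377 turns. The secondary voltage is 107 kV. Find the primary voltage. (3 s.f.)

V_p ≈ 15000 V

V_p/V_s = N_p/N_s, so V_p = 107000 × 193/1377 = 15000 V.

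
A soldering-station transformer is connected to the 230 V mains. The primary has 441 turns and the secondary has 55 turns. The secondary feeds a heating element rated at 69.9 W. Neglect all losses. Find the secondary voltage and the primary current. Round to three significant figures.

V_s ≈ 28.7 V, I_p ≈ 0.304 A

V_s = V_p × N_s/N_p = 230 × 55/441 = 28.685 V.
I_s = P/V_s = 69.9/28.685 = 2.4368 A.
I_p = I_s × N_s/N_p = 2.4368 × 55/441 = 0.304 A.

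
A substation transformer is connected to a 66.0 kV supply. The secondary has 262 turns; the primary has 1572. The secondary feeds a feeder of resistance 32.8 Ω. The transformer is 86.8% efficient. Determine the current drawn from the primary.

I_p ≈ 64.4 A

V_s = 66000 × 262/1572 = 11000 V.
I_s = V_s/R = 11000/32.8 = 335.37 A.
P_out = V_s I_s = 11000 × 335.37 = 3.6890×10^6 W.
P_in = P_out/η = 3.6890×10^6/0.868 = 4.2500×10^6 W.
I_p = P_in/V_p = 4.2500×10^6/66000 = 64.4 A.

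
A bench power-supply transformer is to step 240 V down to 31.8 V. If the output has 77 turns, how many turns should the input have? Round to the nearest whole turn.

N_in = 581 turns

N_in/N_out = V_in/V_out, so N_in = 77 × 240/31.8 = 581.1 ≈ 581 turns.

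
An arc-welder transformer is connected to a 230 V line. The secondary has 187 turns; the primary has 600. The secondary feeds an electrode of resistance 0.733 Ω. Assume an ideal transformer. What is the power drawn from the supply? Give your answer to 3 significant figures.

P ≈ 7010 W

V_s = V_p × N_s/N_p = 230 × 187/600 = 71.683 V.
I_s = V_s/R = 71.683/0.733 = 97.794 A.
I_p = I_s × N_s/N_p = 97.794 × 187/600 = 30.479 A.
P = V_p I_p = 230 × 30.479 = 7010 W.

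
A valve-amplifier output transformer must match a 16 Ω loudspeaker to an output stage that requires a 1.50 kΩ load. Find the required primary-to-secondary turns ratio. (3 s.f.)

N_p/N_s ≈ 9.68

Z_p/Z_s = (N_p/N_s)², so N_p/N_s = √(1500/16) = √93.8 = 9.68.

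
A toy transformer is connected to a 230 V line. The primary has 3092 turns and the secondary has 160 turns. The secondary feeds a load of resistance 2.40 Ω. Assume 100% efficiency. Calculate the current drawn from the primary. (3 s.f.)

V_s = V_p × N_s/N_p = 230 × 160/3092 = 11.902 V.
I_s = V_s/R = 11.902/2.40 = 4.9590 A.
For an ideal transformer I_p N_p = I_s N_s, so I_p = 4.9590 × 160/3092 = 0.257 A.

I_p ≈ 0.257 A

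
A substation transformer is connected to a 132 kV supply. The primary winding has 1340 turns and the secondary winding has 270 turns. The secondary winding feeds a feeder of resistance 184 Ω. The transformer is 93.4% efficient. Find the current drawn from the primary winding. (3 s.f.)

I_p ≈ 31.2 A

V_s = 132000 × 270/1340 = 26597 V.
I_s = V_s/R = 26597/184 = 144.55 A.
P_out = V_s I_s = 26597 × 144.55 = 3.8446×10^6 W.
P_in = P_out/η = 3.8446×10^6/0.934 = 4.1162×10^6 W.
I_p = P_in/V_p = 4.1162×10^6/132000 = 31.2 A.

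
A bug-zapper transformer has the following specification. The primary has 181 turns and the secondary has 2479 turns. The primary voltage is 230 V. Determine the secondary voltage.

V_s/V_p = N_s/N_p, so V_s = 230 × 2479/181 = 3150 V.

V_s ≈ 3150 V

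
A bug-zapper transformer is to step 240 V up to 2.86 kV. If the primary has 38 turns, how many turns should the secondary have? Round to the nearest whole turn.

N_s/N_p = V_s/V_p, so N_s = 38 × 2860/240 = 452.8 ≈ 453 turns.

N_s = 453 turns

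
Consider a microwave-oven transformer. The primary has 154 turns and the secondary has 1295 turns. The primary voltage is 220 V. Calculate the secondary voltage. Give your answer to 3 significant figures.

V_s/V_p = N_s/N_p, so V_s = 220 × 1295/154 = 1850 V.

V_s ≈ 1850 V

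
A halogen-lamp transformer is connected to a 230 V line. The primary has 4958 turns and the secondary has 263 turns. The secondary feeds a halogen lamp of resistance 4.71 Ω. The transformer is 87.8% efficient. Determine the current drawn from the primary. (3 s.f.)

V_s = 230 × 263/4958 = 12.200 V.
I_s = V_s/R = 12.200/4.71 = 2.5903 A.
P_out = V_s I_s = 12.200 × 2.5903 = 31.603 W.
P_in = P_out/η = 31.603/0.878 = 35.995 W.
I_p = P_in/V_p = 35.995/230 = 0.156 A.

I_p ≈ 0.156 A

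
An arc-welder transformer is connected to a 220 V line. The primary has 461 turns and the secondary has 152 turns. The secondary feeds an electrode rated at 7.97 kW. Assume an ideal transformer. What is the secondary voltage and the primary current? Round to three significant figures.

V_s ≈ 72.5 V, I_p ≈ 36.2 A

V_s = V_p × N_s/N_p = 220 × 152/461 = 72.538 V.
I_s = P/V_s = 7970/72.538 = 109.87 A.
I_p = I_s × N_s/N_p = 109.87 × 152/461 = 36.2 A.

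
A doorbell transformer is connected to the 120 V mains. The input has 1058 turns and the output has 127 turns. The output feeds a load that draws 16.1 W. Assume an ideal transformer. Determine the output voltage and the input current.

V_out = V_in × N_out/N_in = 120 × 127/1058 = 14.405 V.
I_out = P/V_out = 16.1/14.405 = 1.1177 A.
I_in = I_out × N_out/N_in = 1.1177 × 127/1058 = 0.134 A.

V_out ≈ 14.4 V, I_in ≈ 0.134 A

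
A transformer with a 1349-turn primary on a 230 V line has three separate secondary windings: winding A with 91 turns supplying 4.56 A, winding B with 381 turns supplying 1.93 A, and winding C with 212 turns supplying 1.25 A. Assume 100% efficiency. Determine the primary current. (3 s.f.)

I_p ≈ 1.05 A

V_A = 230 × 91/1349 = 15.515 V; V_B = 230 × 381/1349 = 64.959 V; V_C = 230 × 212/1349 = 36.145 V.
P_out = V_A I_A + V_B I_B + V_C I_C = 15.515×4.56 + 64.959×1.93 + 36.145×1.25 = 70.749 + 125.37 + 45.182 = 241.30 W.
Ideal ⇒ P_in = P_out, so I_p = P_out/V_p = 241.30/230 = 1.05 A.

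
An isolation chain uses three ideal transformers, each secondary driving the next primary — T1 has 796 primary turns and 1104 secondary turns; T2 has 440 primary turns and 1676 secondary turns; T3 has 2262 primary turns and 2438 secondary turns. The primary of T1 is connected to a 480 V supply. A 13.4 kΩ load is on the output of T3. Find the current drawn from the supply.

I_supply ≈ 1.16 A

Secondary of T1: V = 480.00 × 1104/796 = 665.73 V.
Secondary of T2: V = 665.73 × 1676/440 = 2535.8 V.
Secondary of T3: V = 2535.8 × 2438/2262 = 2733.1 V.
I_load = 2733.1/13400 = 0.20396 A, so P_out = 2733.1 × 0.20396 = 557.46 W.
All ideal ⇒ P_in = P_out, so I_supply = 557.46/480 = 1.16 A.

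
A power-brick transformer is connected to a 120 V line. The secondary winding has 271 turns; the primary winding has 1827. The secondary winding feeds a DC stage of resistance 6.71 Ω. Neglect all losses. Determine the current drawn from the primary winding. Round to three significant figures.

V_s = V_p × N_s/N_p = 120 × 271/1827 = 17.800 V.
I_s = V_s/R = 17.800/6.71 = 2.6527 A.
For an ideal transformer I_p N_p = I_s N_s, so I_p = 2.6527 × 271/1827 = 0.393 A.

I_p ≈ 0.393 A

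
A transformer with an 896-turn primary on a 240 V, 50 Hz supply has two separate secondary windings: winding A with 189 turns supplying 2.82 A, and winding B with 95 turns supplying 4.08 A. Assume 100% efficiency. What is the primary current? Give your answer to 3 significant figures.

I_p ≈ 1.03 A

V_A = 240 × 189/896 = 50.625 V; V_B = 240 × 95/896 = 25.446 V.
P_out = V_A I_A + V_B I_B = 50.625×2.82 + 25.446×4.08 = 142.76 + 103.82 = 246.58 W.
Ideal ⇒ P_in = P_out, so I_p = P_out/V_p = 246.58/240 = 1.03 A.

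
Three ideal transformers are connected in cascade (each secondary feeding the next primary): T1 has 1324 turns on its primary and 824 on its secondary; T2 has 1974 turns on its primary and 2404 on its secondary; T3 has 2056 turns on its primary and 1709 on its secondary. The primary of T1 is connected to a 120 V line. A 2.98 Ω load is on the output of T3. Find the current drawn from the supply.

I_supply ≈ 16.0 A

Secondary of T1: V = 120.00 × 824/1324 = 74.683 V.
Secondary of T2: V = 74.683 × 2404/1974 = 90.951 V.
Secondary of T3: V = 90.951 × 1709/2056 = 75.601 V.
I_load = 75.601/2.98 = 25.369 A, so P_out = 75.601 × 25.369 = 1917.9 W.
All ideal ⇒ P_in = P_out, so I_supply = 1917.9/120 = 16.0 A.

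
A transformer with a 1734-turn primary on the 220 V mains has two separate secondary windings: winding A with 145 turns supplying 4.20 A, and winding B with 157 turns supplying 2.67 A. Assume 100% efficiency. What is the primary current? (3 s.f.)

I_p ≈ 0.593 A

V_A = 220 × 145/1734 = 18.397 V; V_B = 220 × 157/1734 = 19.919 V.
P_out = V_A I_A + V_B I_B = 18.397×4.20 + 19.919×2.67 = 77.266 + 53.184 = 130.45 W.
Ideal ⇒ P_in = P_out, so I_p = P_out/V_p = 130.45/220 = 0.593 A.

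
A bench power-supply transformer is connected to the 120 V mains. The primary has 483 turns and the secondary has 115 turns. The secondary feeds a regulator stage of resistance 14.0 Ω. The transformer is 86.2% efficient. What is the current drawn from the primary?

I_p ≈ 0.564 A

V_s = 120 × 115/483 = 28.571 V.
I_s = V_s/R = 28.571/14.0 = 2.0408 A.
P_out = V_s I_s = 28.571 × 2.0408 = 58.309 W.
P_in = P_out/η = 58.309/0.862 = 67.644 W.
I_p = P_in/V_p = 67.644/120 = 0.564 A.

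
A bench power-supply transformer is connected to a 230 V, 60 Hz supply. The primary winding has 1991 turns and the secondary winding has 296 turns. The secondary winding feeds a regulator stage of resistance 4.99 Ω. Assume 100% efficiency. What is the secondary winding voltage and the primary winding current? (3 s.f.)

V_s = V_p × N_s/N_p = 230 × 296/1991 = 34.194 V.
I_s = V_s/R = 34.194/4.99 = 6.8525 A.
I_p = I_s × N_s/N_p = 6.8525 × 296/1991 = 1.02 A.

V_s ≈ 34.2 V, I_p ≈ 1.02 A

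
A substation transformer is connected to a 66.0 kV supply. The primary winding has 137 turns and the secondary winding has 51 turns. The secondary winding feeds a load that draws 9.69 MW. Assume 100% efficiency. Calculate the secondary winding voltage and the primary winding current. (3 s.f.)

V_s = V_p × N_s/N_p = 66000 × 51/137 = 24569 V.
I_s = P/V_s = 9.69×10^6/24569 = 394.39 A.
I_p = I_s × N_s/N_p = 394.39 × 51/137 = 147 A.

V_s ≈ 24600 V, I_p ≈ 147 A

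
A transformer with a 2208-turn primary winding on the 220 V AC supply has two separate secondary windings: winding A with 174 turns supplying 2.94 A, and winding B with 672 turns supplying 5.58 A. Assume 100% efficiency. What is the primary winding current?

I_p ≈ 1.93 A

V_A = 220 × 174/2208 = 17.337 V; V_B = 220 × 672/2208 = 66.957 V.
P_out = V_A I_A + V_B I_B = 17.337×2.94 + 66.957×5.58 = 50.971 + 373.62 = 424.59 W.
Ideal ⇒ P_in = P_out, so I_p = P_out/V_p = 424.59/220 = 1.93 A.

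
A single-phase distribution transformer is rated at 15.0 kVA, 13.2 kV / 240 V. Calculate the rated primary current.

I_p = S/V_p = 15000/13200 = 1.14 A.

I_p ≈ 1.14 A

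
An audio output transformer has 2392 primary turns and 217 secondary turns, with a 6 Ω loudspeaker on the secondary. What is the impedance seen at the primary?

Z_p = (N_p/N_s)² × Z_s = (2392/217)² × 6 = 729 Ω.

Z_p ≈ 729 Ω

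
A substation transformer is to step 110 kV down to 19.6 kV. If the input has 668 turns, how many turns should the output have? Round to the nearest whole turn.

N_out/N_in = V_out/V_in, so N_out = 668 × 19600/110000 = 119.0 ≈ 119 turns.

N_out = 119 turns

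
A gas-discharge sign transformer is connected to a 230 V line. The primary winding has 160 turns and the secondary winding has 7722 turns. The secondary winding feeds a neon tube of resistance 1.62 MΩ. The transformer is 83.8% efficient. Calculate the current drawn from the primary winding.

V_s = 230 × 7722/160 = 11100 V.
I_s = V_s/R = 11100/(1.62×10^6) = 0.0068521 A.
P_out = V_s I_s = 11100 × 0.0068521 = 76.061 W.
P_in = P_out/η = 76.061/0.838 = 90.765 W.
I_p = P_in/V_p = 90.765/230 = 0.395 A.

I_p ≈ 0.395 A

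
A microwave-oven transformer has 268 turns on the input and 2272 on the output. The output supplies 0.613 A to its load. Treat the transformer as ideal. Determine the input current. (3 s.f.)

For an ideal transformer I_in/I_out = N_out/N_in, so I_in = 0.613 × 2272/268 = 5.20 A.

I_in ≈ 5.20 A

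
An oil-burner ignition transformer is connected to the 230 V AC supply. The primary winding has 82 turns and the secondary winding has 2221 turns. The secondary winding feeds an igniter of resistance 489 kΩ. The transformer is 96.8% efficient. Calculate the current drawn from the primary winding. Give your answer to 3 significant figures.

V_s = 230 × 2221/82 = 6229.6 V.
I_s = V_s/R = 6229.6/489000 = 0.012740 A.
P_out = V_s I_s = 6229.6 × 0.012740 = 79.363 W.
P_in = P_out/η = 79.363/0.968 = 81.986 W.
I_p = P_in/V_p = 81.986/230 = 0.356 A.

I_p ≈ 0.356 A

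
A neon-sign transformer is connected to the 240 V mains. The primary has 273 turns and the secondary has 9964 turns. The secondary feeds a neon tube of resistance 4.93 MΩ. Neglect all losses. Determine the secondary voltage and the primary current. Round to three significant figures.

V_s ≈ 8760 V, I_p ≈ 0.0648 A

V_s = V_p × N_s/N_p = 240 × 9964/273 = 8759.6 V.
I_s = V_s/R = 8759.6/(4.93×10^6) = 0.0017768 A.
I_p = I_s × N_s/N_p = 0.0017768 × 9964/273 = 0.0648 A.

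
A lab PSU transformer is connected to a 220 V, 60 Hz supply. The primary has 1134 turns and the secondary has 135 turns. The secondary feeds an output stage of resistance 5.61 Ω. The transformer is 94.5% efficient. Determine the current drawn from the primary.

I_p ≈ 0.588 A

V_s = 220 × 135/1134 = 26.190 V.
I_s = V_s/R = 26.190/5.61 = 4.6685 A.
P_out = V_s I_s = 26.190 × 4.6685 = 122.27 W.
P_in = P_out/η = 122.27/0.945 = 129.39 W.
I_p = P_in/V_p = 129.39/220 = 0.588 A.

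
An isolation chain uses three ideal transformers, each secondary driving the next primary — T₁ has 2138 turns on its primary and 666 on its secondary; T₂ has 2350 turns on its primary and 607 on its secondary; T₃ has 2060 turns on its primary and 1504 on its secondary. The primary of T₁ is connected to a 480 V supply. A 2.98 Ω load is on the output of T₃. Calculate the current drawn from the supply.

I_supply ≈ 0.556 A

Secondary of T₁: V = 480.00 × 666/2138 = 149.52 V.
Secondary of T₂: V = 149.52 × 607/2350 = 38.621 V.
Secondary of T₃: V = 38.621 × 1504/2060 = 28.197 V.
I_load = 28.197/2.98 = 9.4622 A, so P_out = 28.197 × 9.4622 = 266.81 W.
All ideal ⇒ P_in = P_out, so I_supply = 266.81/480 = 0.556 A.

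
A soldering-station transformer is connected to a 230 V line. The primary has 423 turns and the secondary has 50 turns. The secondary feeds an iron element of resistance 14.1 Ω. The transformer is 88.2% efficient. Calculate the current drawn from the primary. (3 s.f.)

V_s = 230 × 50/423 = 27.187 V.
I_s = V_s/R = 27.187/14.1 = 1.9281 A.
P_out = V_s I_s = 27.187 × 1.9281 = 52.420 W.
P_in = P_out/η = 52.420/0.882 = 59.433 W.
I_p = P_in/V_p = 59.433/230 = 0.258 A.

I_p ≈ 0.258 A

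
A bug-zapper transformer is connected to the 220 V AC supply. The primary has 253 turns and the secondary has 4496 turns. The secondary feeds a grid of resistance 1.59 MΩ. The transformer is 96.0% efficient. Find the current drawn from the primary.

I_p ≈ 0.0455 A

V_s = 220 × 4496/253 = 3909.6 V.
I_s = V_s/R = 3909.6/(1.59×10^6) = 0.0024588 A.
P_out = V_s I_s = 3909.6 × 0.0024588 = 9.6130 W.
P_in = P_out/η = 9.6130/0.960 = 10.014 W.
I_p = P_in/V_p = 10.014/220 = 0.0455 A.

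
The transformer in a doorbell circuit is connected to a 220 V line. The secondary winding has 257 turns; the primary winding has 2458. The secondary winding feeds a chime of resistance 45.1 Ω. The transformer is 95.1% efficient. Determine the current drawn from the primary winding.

I_p ≈ 0.0561 A

V_s = 220 × 257/2458 = 23.002 V.
I_s = V_s/R = 23.002/45.1 = 0.51003 A.
P_out = V_s I_s = 23.002 × 0.51003 = 11.732 W.
P_in = P_out/η = 11.732/0.951 = 12.336 W.
I_p = P_in/V_p = 12.336/220 = 0.0561 A.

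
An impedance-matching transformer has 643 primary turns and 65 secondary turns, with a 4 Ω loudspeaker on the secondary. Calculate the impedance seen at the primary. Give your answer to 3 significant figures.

Z_p = (N_p/N_s)² × Z_s = (643/65)² × 4 = 391 Ω.

Z_p ≈ 391 Ω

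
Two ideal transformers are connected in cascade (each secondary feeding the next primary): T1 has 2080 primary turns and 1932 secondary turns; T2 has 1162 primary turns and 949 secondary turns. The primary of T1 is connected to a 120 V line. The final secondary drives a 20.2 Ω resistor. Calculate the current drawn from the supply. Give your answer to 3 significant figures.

After T1: V = 120.00 × 1932/2080 = 111.46 V.
After T2: V = 111.46 × 949/1162 = 91.030 V.
I_load = 91.030/20.2 = 4.5064 A, so P_out = 91.030 × 4.5064 = 410.22 W.
All ideal ⇒ P_in = P_out, so I_supply = 410.22/120 = 3.42 A.

I_supply ≈ 3.42 A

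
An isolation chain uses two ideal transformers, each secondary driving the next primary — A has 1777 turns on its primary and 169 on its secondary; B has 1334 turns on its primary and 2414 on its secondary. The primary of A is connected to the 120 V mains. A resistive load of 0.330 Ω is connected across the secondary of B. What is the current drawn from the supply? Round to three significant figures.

After A: V = 120.00 × 169/1777 = 11.412 V.
After B: V = 11.412 × 2414/1334 = 20.652 V.
I_load = 20.652/0.330 = 62.582 A, so P_out = 20.652 × 62.582 = 1292.4 W.
All ideal ⇒ P_in = P_out, so I_supply = 1292.4/120 = 10.8 A.

I_supply ≈ 10.8 A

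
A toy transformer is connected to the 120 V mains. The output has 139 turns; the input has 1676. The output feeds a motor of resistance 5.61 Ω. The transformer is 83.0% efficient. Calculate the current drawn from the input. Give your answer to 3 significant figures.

I_in ≈ 0.177 A

V_out = 120 × 139/1676 = 9.9523 V.
I_out = V_out/R = 9.9523/5.61 = 1.7740 A.
P_out = V_out I_out = 9.9523 × 1.7740 = 17.656 W.
P_in = P_out/η = 17.656/0.830 = 21.272 W.
I_in = P_in/V_in = 21.272/120 = 0.177 A.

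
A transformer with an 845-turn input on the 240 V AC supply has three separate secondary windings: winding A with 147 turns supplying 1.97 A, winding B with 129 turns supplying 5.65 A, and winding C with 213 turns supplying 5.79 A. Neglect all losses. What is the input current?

I_in ≈ 2.66 A

V_A = 240 × 147/845 = 41.751 V; V_B = 240 × 129/845 = 36.639 V; V_C = 240 × 213/845 = 60.497 V.
P_out = V_A I_A + V_B I_B + V_C I_C = 41.751×1.97 + 36.639×5.65 + 60.497×5.79 = 82.250 + 207.01 + 350.28 = 639.54 W.
Ideal ⇒ P_in = P_out, so I_in = P_out/V_in = 639.54/240 = 2.66 A.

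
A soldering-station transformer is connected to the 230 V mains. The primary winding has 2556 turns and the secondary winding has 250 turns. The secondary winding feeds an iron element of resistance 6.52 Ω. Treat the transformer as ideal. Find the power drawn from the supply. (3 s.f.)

V_s = V_p × N_s/N_p = 230 × 250/2556 = 22.496 V.
I_s = V_s/R = 22.496/6.52 = 3.4503 A.
I_p = I_s × N_s/N_p = 3.4503 × 250/2556 = 0.33747 A.
P = V_p I_p = 230 × 0.33747 = 77.6 W.

P ≈ 77.6 W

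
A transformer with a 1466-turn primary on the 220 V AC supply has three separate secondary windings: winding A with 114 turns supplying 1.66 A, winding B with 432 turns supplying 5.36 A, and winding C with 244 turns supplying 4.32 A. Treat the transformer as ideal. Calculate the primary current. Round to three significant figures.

V_A = 220 × 114/1466 = 17.108 V; V_B = 220 × 432/1466 = 64.829 V; V_C = 220 × 244/1466 = 36.617 V.
P_out = V_A I_A + V_B I_B + V_C I_C = 17.108×1.66 + 64.829×5.36 + 36.617×4.32 = 28.399 + 347.49 + 158.18 = 534.07 W.
Ideal ⇒ P_in = P_out, so I_p = P_out/V_p = 534.07/220 = 2.43 A.

I_p ≈ 2.43 A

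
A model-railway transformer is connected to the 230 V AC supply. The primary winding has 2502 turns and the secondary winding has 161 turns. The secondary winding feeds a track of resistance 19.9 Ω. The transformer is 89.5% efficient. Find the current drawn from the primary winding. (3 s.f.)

I_p ≈ 0.0535 A

V_s = 230 × 161/2502 = 14.800 V.
I_s = V_s/R = 14.800/19.9 = 0.74373 A.
P_out = V_s I_s = 14.800 × 0.74373 = 11.007 W.
P_in = P_out/η = 11.007/0.895 = 12.299 W.
I_p = P_in/V_p = 12.299/230 = 0.0535 A.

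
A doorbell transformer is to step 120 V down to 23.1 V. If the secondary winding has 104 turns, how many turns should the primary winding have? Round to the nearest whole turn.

N_p/N_s = V_p/V_s, so N_p = 104 × 120/23.1 = 540.3 ≈ 540 turns.

N_p = 540 turns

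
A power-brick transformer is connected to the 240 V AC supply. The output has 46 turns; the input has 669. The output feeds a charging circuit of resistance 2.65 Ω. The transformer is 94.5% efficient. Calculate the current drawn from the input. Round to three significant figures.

V_out = 240 × 46/669 = 16.502 V.
I_out = V_out/R = 16.502/2.65 = 6.2273 A.
P_out = V_out I_out = 16.502 × 6.2273 = 102.76 W.
P_in = P_out/η = 102.76/0.945 = 108.74 W.
I_in = P_in/V_in = 108.74/240 = 0.453 A.

I_in ≈ 0.453 A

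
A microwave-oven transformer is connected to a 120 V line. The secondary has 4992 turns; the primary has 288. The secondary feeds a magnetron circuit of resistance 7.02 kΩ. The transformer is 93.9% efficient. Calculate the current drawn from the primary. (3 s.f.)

I_p ≈ 5.47 A

V_s = 120 × 4992/288 = 2080.0 V.
I_s = V_s/R = 2080.0/7020 = 0.29630 A.
P_out = V_s I_s = 2080.0 × 0.29630 = 616.30 W.
P_in = P_out/η = 616.30/0.939 = 656.33 W.
I_p = P_in/V_p = 656.33/120 = 5.47 A.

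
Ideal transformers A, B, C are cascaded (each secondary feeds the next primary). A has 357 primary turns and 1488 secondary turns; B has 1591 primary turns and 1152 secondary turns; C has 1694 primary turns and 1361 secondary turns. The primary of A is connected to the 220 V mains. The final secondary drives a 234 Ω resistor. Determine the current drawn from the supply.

I_supply ≈ 5.53 A

Secondary of A: V = 220.00 × 1488/357 = 916.97 V.
Secondary of B: V = 916.97 × 1152/1591 = 663.96 V.
Secondary of C: V = 663.96 × 1361/1694 = 533.44 V.
I_load = 533.44/234 = 2.2797 A, so P_out = 533.44 × 2.2797 = 1216.1 W.
All ideal ⇒ P_in = P_out, so I_supply = 1216.1/220 = 5.53 A.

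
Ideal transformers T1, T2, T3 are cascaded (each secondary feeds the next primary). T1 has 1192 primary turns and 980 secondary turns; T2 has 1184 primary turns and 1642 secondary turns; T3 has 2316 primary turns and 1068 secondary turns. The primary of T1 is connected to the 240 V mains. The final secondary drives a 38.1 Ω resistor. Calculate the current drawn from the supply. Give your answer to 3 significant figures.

Secondary of T1: V = 240.00 × 980/1192 = 197.32 V.
Secondary of T2: V = 197.32 × 1642/1184 = 273.64 V.
Secondary of T3: V = 273.64 × 1068/2316 = 126.19 V.
I_load = 126.19/38.1 = 3.3120 A, so P_out = 126.19 × 3.3120 = 417.93 W.
All ideal ⇒ P_in = P_out, so I_supply = 417.93/240 = 1.74 A.

I_supply ≈ 1.74 A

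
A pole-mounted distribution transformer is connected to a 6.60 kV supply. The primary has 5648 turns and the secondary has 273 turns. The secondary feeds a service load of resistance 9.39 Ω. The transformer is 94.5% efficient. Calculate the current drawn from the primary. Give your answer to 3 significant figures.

V_s = 6600 × 273/5648 = 319.02 V.
I_s = V_s/R = 319.02/9.39 = 33.974 A.
P_out = V_s I_s = 319.02 × 33.974 = 10838 W.
P_in = P_out/η = 10838/0.945 = 11469 W.
I_p = P_in/V_p = 11469/6600 = 1.74 A.

I_p ≈ 1.74 A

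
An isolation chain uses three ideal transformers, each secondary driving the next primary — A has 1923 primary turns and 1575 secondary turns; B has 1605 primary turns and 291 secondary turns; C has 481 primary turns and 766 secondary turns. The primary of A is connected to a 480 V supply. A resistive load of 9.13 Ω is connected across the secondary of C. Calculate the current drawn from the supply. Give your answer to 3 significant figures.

I_supply ≈ 2.94 A

Secondary of A: V = 480.00 × 1575/1923 = 393.14 V.
Secondary of B: V = 393.14 × 291/1605 = 71.279 V.
Secondary of C: V = 71.279 × 766/481 = 113.51 V.
I_load = 113.51/9.13 = 12.433 A, so P_out = 113.51 × 12.433 = 1411.3 W.
All ideal ⇒ P_in = P_out, so I_supply = 1411.3/480 = 2.94 A.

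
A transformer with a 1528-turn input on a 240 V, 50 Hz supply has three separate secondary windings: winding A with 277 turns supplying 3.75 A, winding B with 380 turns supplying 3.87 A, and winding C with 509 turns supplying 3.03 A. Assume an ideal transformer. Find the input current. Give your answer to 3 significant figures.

V_A = 240 × 277/1528 = 43.508 V; V_B = 240 × 380/1528 = 59.686 V; V_C = 240 × 509/1528 = 79.948 V.
P_out = V_A I_A + V_B I_B + V_C I_C = 43.508×3.75 + 59.686×3.87 + 79.948×3.03 = 163.15 + 230.98 + 242.24 = 636.38 W.
Ideal ⇒ P_in = P_out, so I_in = P_out/V_in = 636.38/240 = 2.65 A.

I_in ≈ 2.65 A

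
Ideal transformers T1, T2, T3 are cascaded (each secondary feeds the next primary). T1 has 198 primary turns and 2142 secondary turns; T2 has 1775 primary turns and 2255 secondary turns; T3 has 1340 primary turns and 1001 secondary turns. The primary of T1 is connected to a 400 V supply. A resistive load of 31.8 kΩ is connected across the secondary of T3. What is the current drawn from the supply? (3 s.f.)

Secondary of T1: V = 400.00 × 2142/198 = 4327.3 V.
Secondary of T2: V = 4327.3 × 2255/1775 = 5497.5 V.
Secondary of T3: V = 5497.5 × 1001/1340 = 4106.7 V.
I_load = 4106.7/31800 = 0.12914 A, so P_out = 4106.7 × 0.12914 = 530.34 W.
All ideal ⇒ P_in = P_out, so I_supply = 530.34/400 = 1.33 A.

I_supply ≈ 1.33 A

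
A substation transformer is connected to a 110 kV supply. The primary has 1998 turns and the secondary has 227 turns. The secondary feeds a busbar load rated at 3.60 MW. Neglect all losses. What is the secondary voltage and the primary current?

V_s = V_p × N_s/N_p = 110000 × 227/1998 = 12497 V.
I_s = P/V_s = 3.60×10^6/12497 = 288.06 A.
I_p = I_s × N_s/N_p = 288.06 × 227/1998 = 32.7 A.

V_s ≈ 12500 V, I_p ≈ 32.7 A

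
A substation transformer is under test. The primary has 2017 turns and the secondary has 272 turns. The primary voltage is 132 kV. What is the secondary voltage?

V_s ≈ 17800 V

V_s/V_p = N_s/N_p, so V_s = 132000 × 272/2017 = 17800 V.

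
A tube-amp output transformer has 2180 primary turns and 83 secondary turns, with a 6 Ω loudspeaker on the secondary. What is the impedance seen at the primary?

Z_p = (N_p/N_s)² × Z_s = (2180/83)² × 6 = 4140 Ω.

Z_p ≈ 4140 Ω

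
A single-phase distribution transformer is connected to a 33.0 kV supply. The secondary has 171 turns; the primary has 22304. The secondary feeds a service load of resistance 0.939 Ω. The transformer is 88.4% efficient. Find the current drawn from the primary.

I_p ≈ 2.34 A

V_s = 33000 × 171/22304 = 253.00 V.
I_s = V_s/R = 253.00/0.939 = 269.44 A.
P_out = V_s I_s = 253.00 × 269.44 = 68169 W.
P_in = P_out/η = 68169/0.884 = 77115 W.
I_p = P_in/V_p = 77115/33000 = 2.34 A.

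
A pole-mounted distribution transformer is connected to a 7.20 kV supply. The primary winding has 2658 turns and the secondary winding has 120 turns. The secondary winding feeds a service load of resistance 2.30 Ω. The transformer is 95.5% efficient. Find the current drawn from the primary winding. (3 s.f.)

V_s = 7200 × 120/2658 = 325.06 V.
I_s = V_s/R = 325.06/2.30 = 141.33 A.
P_out = V_s I_s = 325.06 × 141.33 = 45940 W.
P_in = P_out/η = 45940/0.955 = 48105 W.
I_p = P_in/V_p = 48105/7200 = 6.68 A.

I_p ≈ 6.68 A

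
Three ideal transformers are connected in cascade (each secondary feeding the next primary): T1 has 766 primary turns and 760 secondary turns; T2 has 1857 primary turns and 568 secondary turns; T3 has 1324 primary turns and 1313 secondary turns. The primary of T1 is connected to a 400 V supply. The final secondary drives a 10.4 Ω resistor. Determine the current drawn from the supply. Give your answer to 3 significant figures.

I_supply ≈ 3.48 A

Secondary of T1: V = 400.00 × 760/766 = 396.87 V.
Secondary of T2: V = 396.87 × 568/1857 = 121.39 V.
Secondary of T3: V = 121.39 × 1313/1324 = 120.38 V.
I_load = 120.38/10.4 = 11.575 A, so P_out = 120.38 × 11.575 = 1393.4 W.
All ideal ⇒ P_in = P_out, so I_supply = 1393.4/400 = 3.48 A.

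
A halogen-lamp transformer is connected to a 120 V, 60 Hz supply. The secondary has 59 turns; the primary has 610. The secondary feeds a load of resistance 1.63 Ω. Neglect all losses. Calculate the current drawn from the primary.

I_p ≈ 0.689 A

V_s = V_p × N_s/N_p = 120 × 59/610 = 11.607 V.
I_s = V_s/R = 11.607/1.63 = 7.1206 A.
For an ideal transformer I_p N_p = I_s N_s, so I_p = 7.1206 × 59/610 = 0.689 A.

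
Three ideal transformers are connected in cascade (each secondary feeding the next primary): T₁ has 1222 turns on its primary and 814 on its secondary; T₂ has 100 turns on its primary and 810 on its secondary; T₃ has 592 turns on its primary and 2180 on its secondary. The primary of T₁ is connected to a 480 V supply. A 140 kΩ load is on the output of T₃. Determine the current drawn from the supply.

Secondary of T₁: V = 480.00 × 814/1222 = 319.74 V.
Secondary of T₂: V = 319.74 × 810/100 = 2589.9 V.
Secondary of T₃: V = 2589.9 × 2180/592 = 9537.1 V.
I_load = 9537.1/140000 = 0.068122 A, so P_out = 9537.1 × 0.068122 = 649.68 W.
All ideal ⇒ P_in = P_out, so I_supply = 649.68/480 = 1.35 A.

I_supply ≈ 1.35 A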